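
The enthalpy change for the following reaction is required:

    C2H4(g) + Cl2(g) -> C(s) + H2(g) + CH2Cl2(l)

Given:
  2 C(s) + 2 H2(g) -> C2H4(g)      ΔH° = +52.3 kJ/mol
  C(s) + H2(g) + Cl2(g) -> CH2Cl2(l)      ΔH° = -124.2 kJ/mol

ΔH° = -176.5 kJ/mol

equation 1 reversed: -52.3 kJ/mol
equation 2 as written: -124.2 kJ/mol
ΔH° = (-52.3) + (-124.2) = -176.5 kJ/mol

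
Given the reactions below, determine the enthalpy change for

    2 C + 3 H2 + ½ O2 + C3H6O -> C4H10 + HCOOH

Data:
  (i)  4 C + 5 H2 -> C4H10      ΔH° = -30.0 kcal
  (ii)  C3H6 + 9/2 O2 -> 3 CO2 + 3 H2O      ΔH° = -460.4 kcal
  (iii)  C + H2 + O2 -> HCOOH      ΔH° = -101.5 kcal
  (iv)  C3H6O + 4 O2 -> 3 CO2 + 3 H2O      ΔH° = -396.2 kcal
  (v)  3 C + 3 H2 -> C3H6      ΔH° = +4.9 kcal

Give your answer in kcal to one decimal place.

ΔH° = -72.2 kcal

(i) as written: -30.0 kcal
(ii) reversed: +460.4 kcal
(iii) as written: -101.5 kcal
(iv) as written: -396.2 kcal
(v) reversed: -4.9 kcal
By Hess's law, ΔH° = (-30.0) + (+460.4) + (-101.5) + (-396.2) + (-4.9) = -72.2 kcal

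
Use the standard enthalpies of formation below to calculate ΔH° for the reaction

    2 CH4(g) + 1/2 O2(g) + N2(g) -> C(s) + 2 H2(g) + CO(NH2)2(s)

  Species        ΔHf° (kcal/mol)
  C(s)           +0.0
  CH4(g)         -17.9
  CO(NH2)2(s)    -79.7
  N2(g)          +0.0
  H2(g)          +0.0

ΔH° = -43.9 kcal/mol

Products: 1·(+0.0) + 2·(+0.0) + 1·(-79.7) = -79.7
Reactants: 2·(-17.9) + 1/2·(+0.0) + 1·(+0.0) = -35.8
ΔH° = (-79.7) − (-35.8) = -43.9 kcal/mol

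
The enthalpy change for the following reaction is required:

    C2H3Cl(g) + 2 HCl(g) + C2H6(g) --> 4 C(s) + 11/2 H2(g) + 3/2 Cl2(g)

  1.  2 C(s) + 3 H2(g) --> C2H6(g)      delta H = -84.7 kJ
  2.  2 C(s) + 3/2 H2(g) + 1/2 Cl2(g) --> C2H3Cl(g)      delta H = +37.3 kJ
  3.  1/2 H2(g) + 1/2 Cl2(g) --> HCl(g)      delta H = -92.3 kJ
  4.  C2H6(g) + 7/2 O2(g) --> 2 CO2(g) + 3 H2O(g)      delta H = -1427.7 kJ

delta H = 232.0 kJ

eq. 1 reversed: +84.7 kJ
eq. 2 reversed: -37.3 kJ
eq. 3 reversed and × 2: (-2)·(-92.3) = +184.6 kJ
eq. 4: not needed.
By Hess's law, delta H = (+84.7) + (-37.3) + (+184.6) = 232.0 kJ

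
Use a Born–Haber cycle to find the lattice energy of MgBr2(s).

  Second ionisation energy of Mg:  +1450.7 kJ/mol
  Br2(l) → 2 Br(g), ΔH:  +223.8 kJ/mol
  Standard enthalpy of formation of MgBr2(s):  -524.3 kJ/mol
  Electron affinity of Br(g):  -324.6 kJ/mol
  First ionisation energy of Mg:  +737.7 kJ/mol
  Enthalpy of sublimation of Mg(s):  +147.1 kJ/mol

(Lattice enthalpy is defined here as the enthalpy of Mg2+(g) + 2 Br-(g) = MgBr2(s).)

ΔHf° = 1·ΔHsub + 1·(ΣIE) + 1·D(Br2) + 2·EA + U
-524.3 = 1·(+147.1) + 1·(+2188.4) + 1·(+223.8) + 2·(-324.6) + U
U = -524.3 − (+1910.1) = -2434.4 kJ/mol

U = -2434.4 kJ/mol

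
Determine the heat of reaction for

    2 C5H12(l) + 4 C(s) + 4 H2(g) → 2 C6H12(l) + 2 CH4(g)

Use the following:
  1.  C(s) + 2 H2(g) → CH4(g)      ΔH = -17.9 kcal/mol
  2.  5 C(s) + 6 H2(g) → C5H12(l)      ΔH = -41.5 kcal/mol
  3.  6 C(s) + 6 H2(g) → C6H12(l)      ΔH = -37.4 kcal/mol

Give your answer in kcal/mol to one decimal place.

ΔH = -27.6 kcal/mol

eq. 1 × 2: (2)·(-17.9) = -35.8 kcal/mol
eq. 2 reversed and × 2: (-2)·(-41.5) = +83.0 kcal/mol
eq. 3 × 2: (2)·(-37.4) = -74.8 kcal/mol
ΔH = (-35.8) + (+83.0) + (-74.8) = -27.6 kcal/mol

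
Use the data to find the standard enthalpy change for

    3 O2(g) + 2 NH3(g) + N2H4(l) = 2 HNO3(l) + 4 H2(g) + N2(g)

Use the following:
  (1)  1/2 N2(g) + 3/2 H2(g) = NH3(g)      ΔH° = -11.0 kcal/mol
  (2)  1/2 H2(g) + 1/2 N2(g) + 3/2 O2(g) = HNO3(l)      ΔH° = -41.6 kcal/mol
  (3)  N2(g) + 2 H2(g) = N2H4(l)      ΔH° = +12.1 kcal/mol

ΔH° = -73.3 kcal/mol

(1) reversed and × 2 (NH3(g) must end up as a reactant; scale by 2 for the 2 NH3(g)): (-2)·(-11.0) = +22.0 kcal/mol
(2) × 2 (×2 to match 2 HNO3(l) in the target): (2)·(-41.6) = -83.2 kcal/mol
(3) reversed (reverse to put N2H4(l) on the reactant side): -12.1 kcal/mol
ΔH° = (-2)·(-11.0) + (2)·(-41.6) + (-1)·(+12.1) = -73.3 kcal/mol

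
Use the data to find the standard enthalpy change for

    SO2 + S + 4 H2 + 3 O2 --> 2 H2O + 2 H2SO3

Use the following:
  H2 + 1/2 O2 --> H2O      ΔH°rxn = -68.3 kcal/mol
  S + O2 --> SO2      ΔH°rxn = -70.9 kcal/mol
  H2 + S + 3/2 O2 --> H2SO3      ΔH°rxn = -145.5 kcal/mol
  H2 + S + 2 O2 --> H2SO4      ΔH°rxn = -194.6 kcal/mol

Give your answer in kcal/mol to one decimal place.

ΔH°rxn = -356.7 kcal/mol

equation 1 × 2 (scale by 2 for the 2 H2O): (2)·(-68.3) = -136.6 kcal/mol
equation 2 reversed (SO2 must end up as a reactant): +70.9 kcal/mol
equation 3 × 2 (×2 to match 2 H2SO3 in the target): (2)·(-145.5) = -291.0 kcal/mol
equation 4: not needed (H2SO4 appears nowhere else).
Combining the equations, ΔH°rxn = (-136.6) + (+70.9) + (-291.0) = -356.7 kcal/mol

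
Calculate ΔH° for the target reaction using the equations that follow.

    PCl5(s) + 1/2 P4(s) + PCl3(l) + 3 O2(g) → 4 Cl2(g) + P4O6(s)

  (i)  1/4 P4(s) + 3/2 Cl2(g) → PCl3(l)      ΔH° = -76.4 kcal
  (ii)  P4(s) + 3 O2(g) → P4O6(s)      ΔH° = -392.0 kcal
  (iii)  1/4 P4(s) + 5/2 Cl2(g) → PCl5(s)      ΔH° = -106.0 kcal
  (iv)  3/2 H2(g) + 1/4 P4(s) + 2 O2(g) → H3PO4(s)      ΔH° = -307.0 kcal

ΔH° = -209.6 kcal

(i) reversed (PCl3(l) must end up as a reactant): +76.4 kcal
(ii) as written (P4O6(s) already on the product side): -392.0 kcal
(iii) reversed (PCl5(s) must end up as a reactant): +106.0 kcal
(iv): not needed (H2(g) appears nowhere else).
Since enthalpy is a state function, ΔH° = (-1)·(-76.4) + (1)·(-392.0) + (-1)·(-106.0) = -209.6 kcal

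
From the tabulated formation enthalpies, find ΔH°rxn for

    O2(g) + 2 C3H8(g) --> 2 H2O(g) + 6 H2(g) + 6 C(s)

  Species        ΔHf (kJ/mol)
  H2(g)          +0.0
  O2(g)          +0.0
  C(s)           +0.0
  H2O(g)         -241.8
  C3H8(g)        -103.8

Products: 2·(-241.8) + 6·(+0.0) + 6·(+0.0) = -483.6
Reactants: 1·(+0.0) + 2·(-103.8) = -207.6
ΔH°rxn = (-483.6) − (-207.6) = -276.0 kJ/mol

ΔH°rxn = -276.0 kJ/mol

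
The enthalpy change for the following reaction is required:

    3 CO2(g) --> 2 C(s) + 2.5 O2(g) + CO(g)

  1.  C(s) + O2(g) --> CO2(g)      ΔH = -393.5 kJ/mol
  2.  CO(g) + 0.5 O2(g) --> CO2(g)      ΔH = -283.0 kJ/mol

ΔH = 1070.0 kJ/mol

eq. 1 reversed and × 2: (-2)·(-393.5) = +787.0 kJ/mol
eq. 2 reversed: +283.0 kJ/mol
Combining the equations, ΔH = (-2)·(-393.5) + (-1)·(-283.0) = 1070.0 kJ/mol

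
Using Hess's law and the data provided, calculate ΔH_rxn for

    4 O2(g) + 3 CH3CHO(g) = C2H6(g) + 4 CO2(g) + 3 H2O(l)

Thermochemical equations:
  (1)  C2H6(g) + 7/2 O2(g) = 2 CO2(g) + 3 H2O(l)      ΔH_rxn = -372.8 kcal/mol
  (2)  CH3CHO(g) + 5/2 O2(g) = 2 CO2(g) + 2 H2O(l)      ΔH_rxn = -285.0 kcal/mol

(1) reversed (C2H6(g) must end up as a product): +372.8 kcal/mol
(2) × 3 (×3 to match 3 CH3CHO(g) in the target): (3)·(-285.0) = -855.0 kcal/mol
ΔH_rxn = (+372.8) + (-855.0) = -482.2 kcal/mol

ΔH_rxn = -482.2 kcal/mol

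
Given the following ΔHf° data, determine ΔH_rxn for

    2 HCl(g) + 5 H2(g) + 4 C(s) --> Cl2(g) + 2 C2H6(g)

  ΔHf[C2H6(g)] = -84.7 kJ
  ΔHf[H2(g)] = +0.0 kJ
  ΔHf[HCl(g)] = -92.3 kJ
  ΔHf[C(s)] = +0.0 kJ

Products: 1·(+0.0) + 2·(-84.7) = -169.4
Reactants: 2·(-92.3) + 5·(+0.0) + 4·(+0.0) = -184.6
ΔH_rxn = (-169.4) − (-184.6) = 15.2 kJ

ΔH_rxn = 15.2 kJ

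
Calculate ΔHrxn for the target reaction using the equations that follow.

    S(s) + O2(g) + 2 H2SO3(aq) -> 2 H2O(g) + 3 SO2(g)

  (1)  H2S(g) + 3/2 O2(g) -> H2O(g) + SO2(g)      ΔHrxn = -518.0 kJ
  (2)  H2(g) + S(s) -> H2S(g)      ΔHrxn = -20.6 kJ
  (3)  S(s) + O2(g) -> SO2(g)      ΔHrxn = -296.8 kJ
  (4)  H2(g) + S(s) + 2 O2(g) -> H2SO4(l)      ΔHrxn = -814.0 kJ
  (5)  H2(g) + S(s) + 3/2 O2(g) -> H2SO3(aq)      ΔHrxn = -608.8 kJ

ΔHrxn = -156.4 kJ

(1) × 2: (2)·(-518.0) = -1036.0 kJ
(2) × 2: (2)·(-20.6) = -41.2 kJ
(3) as written: -296.8 kJ
(4): not needed.
(5) reversed and × 2: (-2)·(-608.8) = +1217.6 kJ
Since enthalpy is a state function, ΔHrxn = (2)·(-518.0) + (2)·(-20.6) + (1)·(-296.8) + (-2)·(-608.8) = -156.4 kJ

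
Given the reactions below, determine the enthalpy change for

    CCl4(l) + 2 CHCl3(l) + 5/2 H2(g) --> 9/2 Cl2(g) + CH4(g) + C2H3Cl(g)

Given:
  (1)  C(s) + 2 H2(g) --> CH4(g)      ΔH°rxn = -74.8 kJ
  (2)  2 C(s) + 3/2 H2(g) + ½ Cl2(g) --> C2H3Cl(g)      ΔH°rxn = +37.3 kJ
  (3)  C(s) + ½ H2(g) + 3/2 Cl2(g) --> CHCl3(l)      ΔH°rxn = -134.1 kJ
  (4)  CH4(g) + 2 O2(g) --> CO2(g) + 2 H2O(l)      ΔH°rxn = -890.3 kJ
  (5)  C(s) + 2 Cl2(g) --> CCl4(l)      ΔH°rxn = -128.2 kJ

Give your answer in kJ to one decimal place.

ΔH°rxn = 358.9 kJ

(1) as written: -74.8 kJ
(2) as written: +37.3 kJ
(3) reversed and × 2: (-2)·(-134.1) = +268.2 kJ
(4): not needed.
(5) reversed: +128.2 kJ
ΔH°rxn = (-74.8) + (+37.3) + (+268.2) + (+128.2) = 358.9 kJ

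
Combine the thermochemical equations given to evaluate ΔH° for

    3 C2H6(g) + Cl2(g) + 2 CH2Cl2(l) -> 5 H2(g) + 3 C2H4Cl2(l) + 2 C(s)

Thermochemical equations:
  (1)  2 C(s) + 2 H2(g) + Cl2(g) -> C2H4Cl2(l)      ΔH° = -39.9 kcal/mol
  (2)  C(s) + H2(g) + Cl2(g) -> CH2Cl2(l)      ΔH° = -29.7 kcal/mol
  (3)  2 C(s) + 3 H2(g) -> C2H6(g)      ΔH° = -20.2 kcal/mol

(1) × 3 (scale by 3 for the 3 C2H4Cl2(l)): (3)·(-39.9) = -119.7 kcal/mol
(2) reversed and × 2 (CH2Cl2(l) must end up as a reactant; scale by 2 for the 2 CH2Cl2(l)): (-2)·(-29.7) = +59.4 kcal/mol
(3) reversed and × 3 (reverse to put C2H6(g) on the reactant side; scale by 3 for the 3 C2H6(g)): (-3)·(-20.2) = +60.6 kcal/mol
Since enthalpy is a state function, ΔH° = (-119.7) + (+59.4) + (+60.6) = 0.3 kcal/mol

ΔH° = 0.3 kcal/mol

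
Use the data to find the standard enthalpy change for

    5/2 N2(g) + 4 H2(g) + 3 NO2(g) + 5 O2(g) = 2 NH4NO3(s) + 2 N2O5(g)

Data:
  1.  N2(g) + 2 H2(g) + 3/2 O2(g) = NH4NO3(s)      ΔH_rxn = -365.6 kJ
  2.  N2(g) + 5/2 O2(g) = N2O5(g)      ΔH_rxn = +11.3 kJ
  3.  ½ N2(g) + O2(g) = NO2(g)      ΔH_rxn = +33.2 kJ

ΔH_rxn = -808.2 kJ

eq. 1 × 2 (×2 to match 2 NH4NO3(s) in the target): (2)·(-365.6) = -731.2 kJ
eq. 2 × 2 (scale by 2 for the 2 N2O5(g)): (2)·(+11.3) = +22.6 kJ
eq. 3 reversed and × 3 (reverse to put NO2(g) on the reactant side; scale by 3 for the 3 NO2(g)): (-3)·(+33.2) = -99.6 kJ
ΔH_rxn = (2)·(-365.6) + (2)·(+11.3) + (-3)·(+33.2) = -808.2 kJ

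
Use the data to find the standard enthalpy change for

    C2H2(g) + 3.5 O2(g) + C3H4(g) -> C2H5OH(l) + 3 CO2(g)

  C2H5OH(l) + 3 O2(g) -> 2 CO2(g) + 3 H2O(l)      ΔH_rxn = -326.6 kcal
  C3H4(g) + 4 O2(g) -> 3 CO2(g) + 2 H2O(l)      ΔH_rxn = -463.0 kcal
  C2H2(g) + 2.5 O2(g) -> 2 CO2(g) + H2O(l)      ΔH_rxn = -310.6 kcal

ΔH_rxn = -447.0 kcal

equation 1 reversed (reverse to put C2H5OH(l) on the product side): +326.6 kcal
equation 2 as written (C3H4(g) already on the reactant side): -463.0 kcal
equation 3 as written (C2H2(g) already on the reactant side): -310.6 kcal
ΔH_rxn = (-1)·(-326.6) + (1)·(-463.0) + (1)·(-310.6) = -447.0 kcal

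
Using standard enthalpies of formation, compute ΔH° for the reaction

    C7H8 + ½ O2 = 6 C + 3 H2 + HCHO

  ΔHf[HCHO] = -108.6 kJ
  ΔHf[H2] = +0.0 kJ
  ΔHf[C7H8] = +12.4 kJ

ΔH° = -121.0 kJ

Products: 6·(+0.0) + 3·(+0.0) + 1·(-108.6) = -108.6
Reactants: 1·(+12.4) + 1/2·(+0.0) = +12.4
ΔH° = (-108.6) − (+12.4) = -121.0 kJ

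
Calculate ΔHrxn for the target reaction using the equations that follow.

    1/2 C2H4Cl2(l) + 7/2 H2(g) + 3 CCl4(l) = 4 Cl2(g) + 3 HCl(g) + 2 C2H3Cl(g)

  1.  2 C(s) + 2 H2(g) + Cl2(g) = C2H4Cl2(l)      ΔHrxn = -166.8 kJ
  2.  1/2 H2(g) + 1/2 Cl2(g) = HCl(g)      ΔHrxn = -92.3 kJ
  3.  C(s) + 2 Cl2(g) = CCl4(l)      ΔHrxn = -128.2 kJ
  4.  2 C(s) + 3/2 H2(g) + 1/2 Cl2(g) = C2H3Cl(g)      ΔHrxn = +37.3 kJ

eq. 1 reversed and × 1/2 (C2H4Cl2(l) must end up as a reactant; scale by 1/2 for the 1/2 C2H4Cl2(l)): (-1/2)·(-166.8) = +83.4 kJ
eq. 2 × 3 (scale by 3 for the 3 HCl(g)): (3)·(-92.3) = -276.9 kJ
eq. 3 reversed and × 3 (CCl4(l) must end up as a reactant; ×3 to match 3 CCl4(l) in the target): (-3)·(-128.2) = +384.6 kJ
eq. 4 × 2 (×2 to match 2 C2H3Cl(g) in the target): (2)·(+37.3) = +74.6 kJ
ΔHrxn = (+83.4) + (-276.9) + (+384.6) + (+74.6) = 265.7 kJ

ΔHrxn = 265.7 kJ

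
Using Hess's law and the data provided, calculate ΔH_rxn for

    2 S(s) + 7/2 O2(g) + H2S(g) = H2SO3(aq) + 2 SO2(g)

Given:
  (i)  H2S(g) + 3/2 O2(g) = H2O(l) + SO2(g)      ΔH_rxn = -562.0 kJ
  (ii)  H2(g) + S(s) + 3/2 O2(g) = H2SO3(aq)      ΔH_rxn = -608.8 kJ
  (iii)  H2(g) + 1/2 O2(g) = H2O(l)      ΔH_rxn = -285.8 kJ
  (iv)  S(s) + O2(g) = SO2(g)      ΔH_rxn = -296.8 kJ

(i) as written: -562.0 kJ
(ii) as written: -608.8 kJ
(iii) reversed: +285.8 kJ
(iv) as written: -296.8 kJ
Since enthalpy is a state function, ΔH_rxn = (1)·(-562.0) + (1)·(-608.8) + (-1)·(-285.8) + (1)·(-296.8) = -1181.8 kJ

ΔH_rxn = -1181.8 kJ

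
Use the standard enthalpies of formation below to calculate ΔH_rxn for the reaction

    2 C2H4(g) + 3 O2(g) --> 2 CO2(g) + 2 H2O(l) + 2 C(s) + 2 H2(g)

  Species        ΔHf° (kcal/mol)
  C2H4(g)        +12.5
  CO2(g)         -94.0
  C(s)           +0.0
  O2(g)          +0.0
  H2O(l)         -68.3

ΔH_rxn = -349.6 kcal/mol

Products: 2·(-94.0) + 2·(-68.3) + 2·(+0.0) + 2·(+0.0) = -324.6
Reactants: 2·(+12.5) + 3·(+0.0) = +25.0
ΔH_rxn = (-324.6) − (+25.0) = -349.6 kcal/mol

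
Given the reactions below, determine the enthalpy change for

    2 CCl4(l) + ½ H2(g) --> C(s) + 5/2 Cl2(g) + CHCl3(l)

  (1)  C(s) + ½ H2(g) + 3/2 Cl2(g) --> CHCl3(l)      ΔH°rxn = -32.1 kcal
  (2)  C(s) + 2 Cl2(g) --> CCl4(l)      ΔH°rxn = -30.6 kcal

ΔH°rxn = 29.1 kcal

(1) as written (CHCl3(l) already on the product side): -32.1 kcal
(2) reversed and × 2 (CCl4(l) must end up as a reactant; scale by 2 for the 2 CCl4(l)): (-2)·(-30.6) = +61.2 kcal
Summing the manipulated equations, ΔH°rxn = (-32.1) + (+61.2) = 29.1 kcal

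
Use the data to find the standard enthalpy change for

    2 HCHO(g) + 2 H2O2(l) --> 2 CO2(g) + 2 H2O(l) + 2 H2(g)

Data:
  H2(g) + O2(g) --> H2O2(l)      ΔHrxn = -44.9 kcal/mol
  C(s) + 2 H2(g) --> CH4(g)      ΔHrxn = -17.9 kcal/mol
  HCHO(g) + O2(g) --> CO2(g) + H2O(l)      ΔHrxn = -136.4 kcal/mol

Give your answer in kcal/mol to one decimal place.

equation 1 reversed and × 2: (-2)·(-44.9) = +89.8 kcal/mol
equation 2: not needed.
equation 3 × 2: (2)·(-136.4) = -272.8 kcal/mol
Summing the manipulated equations, ΔHrxn = (-2)·(-44.9) + (2)·(-136.4) = -183.0 kcal/mol

ΔHrxn = -183.0 kcal/mol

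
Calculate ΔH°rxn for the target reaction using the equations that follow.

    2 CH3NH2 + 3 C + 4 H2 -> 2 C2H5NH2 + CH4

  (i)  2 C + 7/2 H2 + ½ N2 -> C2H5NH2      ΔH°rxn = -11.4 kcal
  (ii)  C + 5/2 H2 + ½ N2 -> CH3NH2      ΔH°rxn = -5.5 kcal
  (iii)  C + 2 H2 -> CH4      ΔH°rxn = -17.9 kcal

ΔH°rxn = -29.7 kcal

(i) × 2 (scale by 2 for the 2 C2H5NH2): (2)·(-11.4) = -22.8 kcal
(ii) reversed and × 2 (reverse to put CH3NH2 on the reactant side; scale by 2 for the 2 CH3NH2): (-2)·(-5.5) = +11.0 kcal
(iii) as written (CH4 already on the product side): -17.9 kcal
Summing the manipulated equations, ΔH°rxn = (2)·(-11.4) + (-2)·(-5.5) + (1)·(-17.9) = -29.7 kcal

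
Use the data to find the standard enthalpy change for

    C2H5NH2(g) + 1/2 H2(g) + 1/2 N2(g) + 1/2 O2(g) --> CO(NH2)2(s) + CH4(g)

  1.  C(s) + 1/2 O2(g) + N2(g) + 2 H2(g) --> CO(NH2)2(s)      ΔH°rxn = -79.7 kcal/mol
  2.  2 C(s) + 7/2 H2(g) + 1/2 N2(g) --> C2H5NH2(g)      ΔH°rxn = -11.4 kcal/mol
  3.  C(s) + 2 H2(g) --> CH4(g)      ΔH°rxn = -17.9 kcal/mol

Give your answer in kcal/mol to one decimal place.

eq. 1 as written (CO(NH2)2(s) already on the product side): -79.7 kcal/mol
eq. 2 reversed (reverse to put C2H5NH2(g) on the reactant side): +11.4 kcal/mol
eq. 3 as written (CH4(g) already on the product side): -17.9 kcal/mol
Since enthalpy is a state function, ΔH°rxn = (-79.7) + (+11.4) + (-17.9) = -86.2 kcal/mol

ΔH°rxn = -86.2 kcal/mol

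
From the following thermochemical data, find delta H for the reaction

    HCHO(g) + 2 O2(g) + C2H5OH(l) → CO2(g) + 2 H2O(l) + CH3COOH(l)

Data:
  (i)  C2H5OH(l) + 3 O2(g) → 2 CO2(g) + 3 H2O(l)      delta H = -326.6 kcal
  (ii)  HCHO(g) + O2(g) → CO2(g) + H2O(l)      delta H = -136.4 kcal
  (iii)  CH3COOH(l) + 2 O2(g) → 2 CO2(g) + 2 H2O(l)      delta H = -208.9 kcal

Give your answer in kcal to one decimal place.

delta H = -254.1 kcal

(i) as written: -326.6 kcal
(ii) as written: -136.4 kcal
(iii) reversed: +208.9 kcal
Since enthalpy is a state function, delta H = (1)·(-326.6) + (1)·(-136.4) + (-1)·(-208.9) = -254.1 kcal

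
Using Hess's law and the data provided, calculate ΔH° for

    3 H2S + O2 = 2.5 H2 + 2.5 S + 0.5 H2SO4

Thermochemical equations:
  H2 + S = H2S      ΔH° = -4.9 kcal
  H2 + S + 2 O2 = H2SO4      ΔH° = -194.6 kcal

ΔH° = -82.6 kcal

equation 1 reversed and × 3: (-3)·(-4.9) = +14.7 kcal
equation 2 × 1/2: (1/2)·(-194.6) = -97.3 kcal
Combining the equations, ΔH° = (+14.7) + (-97.3) = -82.6 kcal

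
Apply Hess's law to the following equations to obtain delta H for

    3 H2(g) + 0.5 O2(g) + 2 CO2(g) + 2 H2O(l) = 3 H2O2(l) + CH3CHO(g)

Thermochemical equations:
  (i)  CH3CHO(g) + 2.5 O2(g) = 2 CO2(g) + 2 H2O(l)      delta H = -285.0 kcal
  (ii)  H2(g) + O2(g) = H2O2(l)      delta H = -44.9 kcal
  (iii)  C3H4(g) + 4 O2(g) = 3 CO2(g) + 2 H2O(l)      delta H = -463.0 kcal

(i) reversed: +285.0 kcal
(ii) × 3: (3)·(-44.9) = -134.7 kcal
(iii): not needed.
Summing the manipulated equations, delta H = (+285.0) + (-134.7) = 150.3 kcal

delta H = 150.3 kcal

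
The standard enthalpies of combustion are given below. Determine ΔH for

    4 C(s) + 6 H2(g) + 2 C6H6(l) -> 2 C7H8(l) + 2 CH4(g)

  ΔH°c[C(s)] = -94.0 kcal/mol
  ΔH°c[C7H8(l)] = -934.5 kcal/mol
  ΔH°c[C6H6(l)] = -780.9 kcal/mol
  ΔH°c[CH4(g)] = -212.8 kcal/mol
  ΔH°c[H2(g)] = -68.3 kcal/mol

ΔH = -53.0 kcal/mol

With combustion enthalpies, reactants minus products:
= [4·(-94.0) + 6·(-68.3) + 2·(-780.9)] − [2·(-934.5) + 2·(-212.8)]
= -53.0 kcal/mol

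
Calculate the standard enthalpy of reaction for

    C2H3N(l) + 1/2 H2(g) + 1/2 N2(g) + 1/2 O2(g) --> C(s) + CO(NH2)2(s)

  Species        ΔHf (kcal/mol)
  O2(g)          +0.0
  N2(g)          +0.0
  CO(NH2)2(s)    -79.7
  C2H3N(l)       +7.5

Products: 1·(+0.0) + 1·(-79.7) = -79.7
Reactants: 1·(+7.5) + 1/2·(+0.0) + 1/2·(+0.0) + 1/2·(+0.0) = +7.5
ΔH° = (-79.7) − (+7.5) = -87.2 kcal/mol

ΔH° = -87.2 kcal/mol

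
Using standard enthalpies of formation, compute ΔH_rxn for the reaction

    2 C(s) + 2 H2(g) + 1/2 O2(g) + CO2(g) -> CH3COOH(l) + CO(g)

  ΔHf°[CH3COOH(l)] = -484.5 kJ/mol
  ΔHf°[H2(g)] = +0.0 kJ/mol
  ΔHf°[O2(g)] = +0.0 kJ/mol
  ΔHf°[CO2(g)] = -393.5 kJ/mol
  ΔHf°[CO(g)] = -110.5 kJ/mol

ΔH°rxn = Σ nΔHf°(products) − Σ nΔHf°(reactants).
Products: 1·(-484.5) + 1·(-110.5) = -595.0
Reactants: 2·(+0.0) + 2·(+0.0) + 1/2·(+0.0) + 1·(-393.5) = -393.5
ΔH_rxn = (-595.0) − (-393.5) = -201.5 kJ/mol

ΔH_rxn = -201.5 kJ/mol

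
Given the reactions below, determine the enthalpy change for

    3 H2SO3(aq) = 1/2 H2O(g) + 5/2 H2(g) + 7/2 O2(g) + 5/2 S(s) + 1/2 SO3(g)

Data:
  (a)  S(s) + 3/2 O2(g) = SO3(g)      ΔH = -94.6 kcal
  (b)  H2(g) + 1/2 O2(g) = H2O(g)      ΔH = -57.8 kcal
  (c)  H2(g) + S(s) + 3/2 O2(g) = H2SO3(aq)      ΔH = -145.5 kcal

(a) × 1/2: (1/2)·(-94.6) = -47.3 kcal
(b) × 1/2: (1/2)·(-57.8) = -28.9 kcal
(c) reversed and × 3: (-3)·(-145.5) = +436.5 kcal
ΔH = (1/2)·(-94.6) + (1/2)·(-57.8) + (-3)·(-145.5) = 360.3 kcal

ΔH = 360.3 kcal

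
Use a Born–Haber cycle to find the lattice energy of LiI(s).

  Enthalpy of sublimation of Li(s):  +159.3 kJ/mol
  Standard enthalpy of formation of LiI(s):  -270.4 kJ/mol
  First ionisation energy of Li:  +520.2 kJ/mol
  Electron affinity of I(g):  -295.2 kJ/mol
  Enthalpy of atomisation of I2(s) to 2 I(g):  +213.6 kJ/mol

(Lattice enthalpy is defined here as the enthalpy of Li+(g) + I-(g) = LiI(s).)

U = -761.5 kJ/mol

ΔHf° = 1·ΔHsub + 1·(ΣIE) + 1/2·D(I2) + 1·EA + U
-270.4 = 1·(+159.3) + 1·(+520.2) + 1/2·(+213.6) + 1·(-295.2) + U
U = -270.4 − (+491.1) = -761.5 kJ/mol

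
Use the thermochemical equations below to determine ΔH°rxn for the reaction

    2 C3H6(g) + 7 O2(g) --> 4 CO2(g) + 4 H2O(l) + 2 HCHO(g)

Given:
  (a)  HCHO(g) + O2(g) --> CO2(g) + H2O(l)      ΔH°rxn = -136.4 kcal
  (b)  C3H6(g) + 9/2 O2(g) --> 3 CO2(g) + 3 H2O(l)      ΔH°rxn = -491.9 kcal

ΔH°rxn = -711.0 kcal

(a) reversed and × 2 (reverse to put HCHO(g) on the product side; scale by 2 for the 2 HCHO(g)): (-2)·(-136.4) = +272.8 kcal
(b) × 2 (×2 to match 2 C3H6(g) in the target): (2)·(-491.9) = -983.8 kcal
ΔH°rxn = (-2)·(-136.4) + (2)·(-491.9) = -711.0 kcal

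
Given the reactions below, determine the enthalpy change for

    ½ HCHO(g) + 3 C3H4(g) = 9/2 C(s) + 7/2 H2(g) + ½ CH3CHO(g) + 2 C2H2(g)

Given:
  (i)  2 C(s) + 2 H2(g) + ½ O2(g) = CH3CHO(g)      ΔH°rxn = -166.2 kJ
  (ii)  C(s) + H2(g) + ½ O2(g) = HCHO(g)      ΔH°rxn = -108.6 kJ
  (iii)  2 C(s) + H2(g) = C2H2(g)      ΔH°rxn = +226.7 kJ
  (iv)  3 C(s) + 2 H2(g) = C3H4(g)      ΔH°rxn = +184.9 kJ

ΔH°rxn = -130.1 kJ

(i) × 1/2: (1/2)·(-166.2) = -83.1 kJ
(ii) reversed and × 1/2: (-1/2)·(-108.6) = +54.3 kJ
(iii) × 2: (2)·(+226.7) = +453.4 kJ
(iv) reversed and × 3: (-3)·(+184.9) = -554.7 kJ
ΔH°rxn = (1/2)·(-166.2) + (-1/2)·(-108.6) + (2)·(+226.7) + (-3)·(+184.9) = -130.1 kJ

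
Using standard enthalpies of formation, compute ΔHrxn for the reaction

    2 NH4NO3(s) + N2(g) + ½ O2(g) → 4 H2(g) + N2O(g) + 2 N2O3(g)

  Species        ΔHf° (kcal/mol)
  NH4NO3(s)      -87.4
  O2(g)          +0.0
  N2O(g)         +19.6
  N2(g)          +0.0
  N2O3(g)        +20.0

Products: 4·(+0.0) + 1·(+19.6) + 2·(+20.0) = +59.6
Reactants: 2·(-87.4) + 1·(+0.0) + 1/2·(+0.0) = -174.8
ΔHrxn = (+59.6) − (-174.8) = 234.4 kcal/mol

ΔHrxn = 234.4 kcal/mol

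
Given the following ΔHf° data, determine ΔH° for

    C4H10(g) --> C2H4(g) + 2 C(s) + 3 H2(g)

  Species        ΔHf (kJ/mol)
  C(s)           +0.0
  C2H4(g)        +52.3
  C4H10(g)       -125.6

ΔH° = 177.9 kJ/mol

ΔH°rxn = Σ nΔHf°(products) − Σ nΔHf°(reactants).
Products: 1·(+52.3) + 2·(+0.0) + 3·(+0.0) = +52.3
Reactants: 1·(-125.6) = -125.6
ΔH° = (+52.3) − (-125.6) = 177.9 kJ/mol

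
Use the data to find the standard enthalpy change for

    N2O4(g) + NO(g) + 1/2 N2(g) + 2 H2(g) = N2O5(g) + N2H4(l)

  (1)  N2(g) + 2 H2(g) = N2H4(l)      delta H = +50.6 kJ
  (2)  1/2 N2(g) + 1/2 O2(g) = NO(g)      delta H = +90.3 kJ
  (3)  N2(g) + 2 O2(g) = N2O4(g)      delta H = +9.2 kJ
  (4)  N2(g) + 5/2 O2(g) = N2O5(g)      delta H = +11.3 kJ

(1) as written: +50.6 kJ
(2) reversed: -90.3 kJ
(3) reversed: -9.2 kJ
(4) as written: +11.3 kJ
delta H = (1)·(+50.6) + (-1)·(+90.3) + (-1)·(+9.2) + (1)·(+11.3) = -37.6 kJ

delta H = -37.6 kJ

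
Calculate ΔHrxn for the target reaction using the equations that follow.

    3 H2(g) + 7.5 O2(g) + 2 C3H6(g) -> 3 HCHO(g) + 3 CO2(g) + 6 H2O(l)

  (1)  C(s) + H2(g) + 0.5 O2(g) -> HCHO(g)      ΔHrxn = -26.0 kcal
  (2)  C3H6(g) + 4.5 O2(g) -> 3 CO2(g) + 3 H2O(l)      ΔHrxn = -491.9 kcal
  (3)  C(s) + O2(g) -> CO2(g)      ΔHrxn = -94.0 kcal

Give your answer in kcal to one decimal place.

(1) × 3: (3)·(-26.0) = -78.0 kcal
(2) × 2: (2)·(-491.9) = -983.8 kcal
(3) reversed and × 3: (-3)·(-94.0) = +282.0 kcal
ΔHrxn = (-78.0) + (-983.8) + (+282.0) = -779.8 kcal

ΔHrxn = -779.8 kcal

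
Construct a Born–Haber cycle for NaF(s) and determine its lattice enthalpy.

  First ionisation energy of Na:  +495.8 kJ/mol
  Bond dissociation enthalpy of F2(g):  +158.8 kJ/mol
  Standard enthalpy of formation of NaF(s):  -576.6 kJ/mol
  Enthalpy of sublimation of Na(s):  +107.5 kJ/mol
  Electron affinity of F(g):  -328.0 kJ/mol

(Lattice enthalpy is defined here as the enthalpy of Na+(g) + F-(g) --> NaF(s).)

ΔHf° = 1·ΔHsub + 1·(ΣIE) + 1/2·D(F2) + 1·EA + U
-576.6 = 1·(+107.5) + 1·(+495.8) + 1/2·(+158.8) + 1·(-328.0) + U
U = -576.6 − (+354.7) = -931.3 kJ/mol

U = -931.3 kJ/mol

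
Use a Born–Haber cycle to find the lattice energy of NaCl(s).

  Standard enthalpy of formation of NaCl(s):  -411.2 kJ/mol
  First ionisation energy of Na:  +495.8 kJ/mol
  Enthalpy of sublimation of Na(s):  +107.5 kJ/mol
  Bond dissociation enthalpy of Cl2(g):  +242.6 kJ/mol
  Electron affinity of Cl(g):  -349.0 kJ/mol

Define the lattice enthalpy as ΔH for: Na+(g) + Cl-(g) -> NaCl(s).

U = -786.8 kJ/mol

ΔHf° = 1·ΔHsub + 1·(ΣIE) + 1/2·D(Cl2) + 1·EA + U
-411.2 = 1·(+107.5) + 1·(+495.8) + 1/2·(+242.6) + 1·(-349.0) + U
U = -411.2 − (+375.6) = -786.8 kJ/mol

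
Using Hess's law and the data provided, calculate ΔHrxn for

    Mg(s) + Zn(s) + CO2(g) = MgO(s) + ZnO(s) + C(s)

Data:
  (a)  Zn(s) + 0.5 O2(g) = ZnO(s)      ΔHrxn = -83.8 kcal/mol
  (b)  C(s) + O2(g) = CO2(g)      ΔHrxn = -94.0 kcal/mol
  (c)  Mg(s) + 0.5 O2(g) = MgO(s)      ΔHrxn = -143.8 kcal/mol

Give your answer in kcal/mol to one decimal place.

(a) as written (ZnO(s) already on the product side): -83.8 kcal/mol
(b) reversed (CO2(g) must end up as a reactant): +94.0 kcal/mol
(c) as written (MgO(s) already on the product side): -143.8 kcal/mol
By Hess's law, ΔHrxn = (-83.8) + (+94.0) + (-143.8) = -133.6 kcal/mol

ΔHrxn = -133.6 kcal/mol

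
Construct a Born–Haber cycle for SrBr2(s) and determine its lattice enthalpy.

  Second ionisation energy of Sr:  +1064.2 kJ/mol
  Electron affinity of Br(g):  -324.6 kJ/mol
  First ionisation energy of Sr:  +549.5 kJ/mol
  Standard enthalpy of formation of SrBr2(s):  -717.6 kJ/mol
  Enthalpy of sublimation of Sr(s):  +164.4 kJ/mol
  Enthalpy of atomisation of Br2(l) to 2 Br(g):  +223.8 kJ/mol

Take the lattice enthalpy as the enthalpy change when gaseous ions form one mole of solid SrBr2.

U = -2070.3 kJ/mol

ΔHf° = 1·ΔHsub + 1·(ΣIE) + 1·D(Br2) + 2·EA + U
-717.6 = 1·(+164.4) + 1·(+1613.7) + 1·(+223.8) + 2·(-324.6) + U
U = -717.6 − (+1352.7) = -2070.3 kJ/mol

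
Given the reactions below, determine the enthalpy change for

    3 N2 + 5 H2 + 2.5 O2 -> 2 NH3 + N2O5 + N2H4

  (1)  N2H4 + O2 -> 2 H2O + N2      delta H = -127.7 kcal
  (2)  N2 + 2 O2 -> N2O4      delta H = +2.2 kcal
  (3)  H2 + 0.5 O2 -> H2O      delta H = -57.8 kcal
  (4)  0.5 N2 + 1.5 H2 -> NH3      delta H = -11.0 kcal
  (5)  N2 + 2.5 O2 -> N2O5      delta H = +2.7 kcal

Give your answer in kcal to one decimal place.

(1) reversed (N2H4 must end up as a product): +127.7 kcal
(2): not needed (N2O4 appears nowhere else).
(3) × 2: (2)·(-57.8) = -115.6 kcal
(4) × 2 (scale by 2 for the 2 NH3): (2)·(-11.0) = -22.0 kcal
(5) as written (N2O5 already on the product side): +2.7 kcal
Since enthalpy is a state function, delta H = (+127.7) + (-115.6) + (-22.0) + (+2.7) = -7.2 kcal

delta H = -7.2 kcal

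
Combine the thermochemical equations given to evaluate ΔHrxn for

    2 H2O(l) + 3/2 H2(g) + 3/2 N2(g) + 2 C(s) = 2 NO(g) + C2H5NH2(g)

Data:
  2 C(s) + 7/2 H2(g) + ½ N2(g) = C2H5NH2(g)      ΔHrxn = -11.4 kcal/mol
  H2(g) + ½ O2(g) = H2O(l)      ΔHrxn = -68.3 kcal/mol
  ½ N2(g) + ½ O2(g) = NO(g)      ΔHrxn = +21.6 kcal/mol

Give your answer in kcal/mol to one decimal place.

equation 1 as written: -11.4 kcal/mol
equation 2 reversed and × 2: (-2)·(-68.3) = +136.6 kcal/mol
equation 3 × 2: (2)·(+21.6) = +43.2 kcal/mol
ΔHrxn = (-11.4) + (+136.6) + (+43.2) = 168.4 kcal/mol

ΔHrxn = 168.4 kcal/mol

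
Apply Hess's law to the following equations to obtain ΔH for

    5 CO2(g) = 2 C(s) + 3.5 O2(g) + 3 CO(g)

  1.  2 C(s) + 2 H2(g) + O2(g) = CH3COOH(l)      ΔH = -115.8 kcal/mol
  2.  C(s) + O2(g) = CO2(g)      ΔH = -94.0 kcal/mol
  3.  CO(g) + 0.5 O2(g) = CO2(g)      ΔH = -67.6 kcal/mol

ΔH = 390.8 kcal/mol

eq. 1: not needed (CH3COOH(l) appears nowhere else).
eq. 2 reversed and × 2: (-2)·(-94.0) = +188.0 kcal/mol
eq. 3 reversed and × 3 (reverse to put CO(g) on the product side; ×3 to match 3 CO(g) in the target): (-3)·(-67.6) = +202.8 kcal/mol
By Hess's law, ΔH = (+188.0) + (+202.8) = 390.8 kcal/mol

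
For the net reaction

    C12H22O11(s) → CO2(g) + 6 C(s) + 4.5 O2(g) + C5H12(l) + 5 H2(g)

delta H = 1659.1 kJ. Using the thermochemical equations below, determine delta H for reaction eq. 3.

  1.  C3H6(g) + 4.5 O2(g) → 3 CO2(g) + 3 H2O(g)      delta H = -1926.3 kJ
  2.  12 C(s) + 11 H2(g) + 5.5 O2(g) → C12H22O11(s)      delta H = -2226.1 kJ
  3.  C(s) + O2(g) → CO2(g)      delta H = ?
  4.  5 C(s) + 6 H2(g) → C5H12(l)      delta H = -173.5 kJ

eq. 1: not needed (C3H6(g) appears nowhere else).
eq. 2 reversed (C12H22O11(s) must end up as a reactant): +2226.1 kJ
eq. 3 as written: contributes x
eq. 4 as written (C5H12(l) already on the product side): -173.5 kJ
+1659.1 = (+2226.1) + (-173.5) + x
x = (+1659.1 − (+2052.6)) / (1) = -393.5 kJ

delta H = -393.5 kJ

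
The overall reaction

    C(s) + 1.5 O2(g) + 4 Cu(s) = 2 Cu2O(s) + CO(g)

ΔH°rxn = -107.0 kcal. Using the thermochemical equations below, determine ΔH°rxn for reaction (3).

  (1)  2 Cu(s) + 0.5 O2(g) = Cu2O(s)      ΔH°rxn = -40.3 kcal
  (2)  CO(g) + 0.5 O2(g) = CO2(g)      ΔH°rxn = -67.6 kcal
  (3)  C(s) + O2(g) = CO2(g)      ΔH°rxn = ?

ΔH°rxn = -94.0 kcal

(1) × 2 (scale by 2 for the 2 Cu2O(s)): (2)·(-40.3) = -80.6 kcal
(2) reversed (reverse to put CO(g) on the product side): +67.6 kcal
(3) as written (C(s) already on the reactant side): contributes x
-107.0 = (-80.6) + (+67.6) + x
x = (-107.0 − (-13.0)) / (1) = -94.0 kcal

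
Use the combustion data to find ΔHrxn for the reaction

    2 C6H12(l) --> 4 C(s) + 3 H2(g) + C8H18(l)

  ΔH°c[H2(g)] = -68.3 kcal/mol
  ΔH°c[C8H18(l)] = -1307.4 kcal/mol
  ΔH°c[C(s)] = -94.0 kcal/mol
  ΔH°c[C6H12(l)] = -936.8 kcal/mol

Using ΔH = Σ nΔHc°(reactants) − Σ nΔHc°(products):
= [2·(-936.8)] − [4·(-94.0) + 3·(-68.3) + 1·(-1307.4)]
= 14.7 kcal/mol

ΔHrxn = 14.7 kcal/mol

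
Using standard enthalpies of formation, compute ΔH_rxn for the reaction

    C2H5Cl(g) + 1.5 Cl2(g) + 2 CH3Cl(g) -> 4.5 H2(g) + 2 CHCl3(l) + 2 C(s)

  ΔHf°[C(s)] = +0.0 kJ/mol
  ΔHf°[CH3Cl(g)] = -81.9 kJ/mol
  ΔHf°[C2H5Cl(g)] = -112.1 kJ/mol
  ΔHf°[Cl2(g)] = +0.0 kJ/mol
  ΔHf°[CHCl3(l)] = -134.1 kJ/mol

ΔH°rxn = Σ nΔHf°(products) − Σ nΔHf°(reactants).
Products: 9/2·(+0.0) + 2·(-134.1) + 2·(+0.0) = -268.2
Reactants: 1·(-112.1) + 3/2·(+0.0) + 2·(-81.9) = -275.9
ΔH_rxn = (-268.2) − (-275.9) = 7.7 kJ/mol

ΔH_rxn = 7.7 kJ/mol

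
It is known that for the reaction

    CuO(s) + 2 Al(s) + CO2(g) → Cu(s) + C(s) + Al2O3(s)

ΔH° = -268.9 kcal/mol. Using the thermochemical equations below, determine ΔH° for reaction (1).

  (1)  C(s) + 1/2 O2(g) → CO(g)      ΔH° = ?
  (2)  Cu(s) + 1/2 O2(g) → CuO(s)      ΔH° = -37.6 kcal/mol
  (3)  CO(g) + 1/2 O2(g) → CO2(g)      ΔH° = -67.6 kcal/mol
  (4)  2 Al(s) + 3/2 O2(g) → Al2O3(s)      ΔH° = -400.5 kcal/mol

(1) reversed: contributes −x
(2) reversed: +37.6 kcal/mol
(3) reversed: +67.6 kcal/mol
(4) as written: -400.5 kcal/mol
-268.9 = (+37.6) + (+67.6) + (-400.5) − x
x = (-268.9 − (-295.3)) / (-1) = -26.4 kcal/mol

ΔH° = -26.4 kcal/mol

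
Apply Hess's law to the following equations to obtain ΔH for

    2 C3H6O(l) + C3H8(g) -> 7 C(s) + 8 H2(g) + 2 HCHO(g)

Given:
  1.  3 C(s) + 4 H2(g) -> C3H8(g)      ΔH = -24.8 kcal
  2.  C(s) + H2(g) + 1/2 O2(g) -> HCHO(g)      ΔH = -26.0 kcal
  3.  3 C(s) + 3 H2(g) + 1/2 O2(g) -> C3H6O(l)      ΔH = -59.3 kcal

eq. 1 reversed: +24.8 kcal
eq. 2 × 2: (2)·(-26.0) = -52.0 kcal
eq. 3 reversed and × 2: (-2)·(-59.3) = +118.6 kcal
By Hess's law, ΔH = (+24.8) + (-52.0) + (+118.6) = 91.4 kcal

ΔH = 91.4 kcal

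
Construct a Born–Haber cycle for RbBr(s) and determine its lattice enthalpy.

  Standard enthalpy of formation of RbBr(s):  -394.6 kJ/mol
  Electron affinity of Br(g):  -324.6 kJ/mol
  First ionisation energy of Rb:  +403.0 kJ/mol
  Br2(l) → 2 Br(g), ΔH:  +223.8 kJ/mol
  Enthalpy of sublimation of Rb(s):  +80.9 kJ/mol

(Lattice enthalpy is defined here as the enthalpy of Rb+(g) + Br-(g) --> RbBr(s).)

U = -665.8 kJ/mol

ΔHf° = 1·ΔHsub + 1·(ΣIE) + 1/2·D(Br2) + 1·EA + U
-394.6 = 1·(+80.9) + 1·(+403.0) + 1/2·(+223.8) + 1·(-324.6) + U
U = -394.6 − (+271.2) = -665.8 kJ/mol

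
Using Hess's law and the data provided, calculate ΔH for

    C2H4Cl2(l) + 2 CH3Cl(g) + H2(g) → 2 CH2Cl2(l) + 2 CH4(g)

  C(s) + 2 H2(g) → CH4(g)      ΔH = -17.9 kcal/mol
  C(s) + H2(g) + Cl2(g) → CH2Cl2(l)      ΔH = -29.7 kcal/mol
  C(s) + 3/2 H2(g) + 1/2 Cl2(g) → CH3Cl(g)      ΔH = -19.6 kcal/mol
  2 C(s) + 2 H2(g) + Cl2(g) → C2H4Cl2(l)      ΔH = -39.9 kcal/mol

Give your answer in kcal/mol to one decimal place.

ΔH = -16.1 kcal/mol

equation 1 × 2: (2)·(-17.9) = -35.8 kcal/mol
equation 2 × 2: (2)·(-29.7) = -59.4 kcal/mol
equation 3 reversed and × 2: (-2)·(-19.6) = +39.2 kcal/mol
equation 4 reversed: +39.9 kcal/mol
By Hess's law, ΔH = (-35.8) + (-59.4) + (+39.2) + (+39.9) = -16.1 kcal/mol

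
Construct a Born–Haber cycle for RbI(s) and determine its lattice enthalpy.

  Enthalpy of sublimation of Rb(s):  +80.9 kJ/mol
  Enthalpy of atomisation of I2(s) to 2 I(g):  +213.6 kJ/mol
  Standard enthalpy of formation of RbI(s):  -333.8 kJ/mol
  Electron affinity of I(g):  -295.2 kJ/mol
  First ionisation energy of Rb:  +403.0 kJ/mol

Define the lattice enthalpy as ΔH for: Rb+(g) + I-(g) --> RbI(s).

ΔHf° = 1·ΔHsub + 1·(ΣIE) + 1/2·D(I2) + 1·EA + U
-333.8 = 1·(+80.9) + 1·(+403.0) + 1/2·(+213.6) + 1·(-295.2) + U
U = -333.8 − (+295.5) = -629.3 kJ/mol

U = -629.3 kJ/mol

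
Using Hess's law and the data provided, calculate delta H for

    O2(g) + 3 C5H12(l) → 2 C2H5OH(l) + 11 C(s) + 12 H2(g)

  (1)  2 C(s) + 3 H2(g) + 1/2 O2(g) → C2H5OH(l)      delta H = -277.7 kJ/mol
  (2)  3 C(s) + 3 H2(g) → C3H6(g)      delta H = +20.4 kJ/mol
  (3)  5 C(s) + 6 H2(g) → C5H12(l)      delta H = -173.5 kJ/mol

(1) × 2: (2)·(-277.7) = -555.4 kJ/mol
(2): not needed.
(3) reversed and × 3: (-3)·(-173.5) = +520.5 kJ/mol
By Hess's law, delta H = (2)·(-277.7) + (-3)·(-173.5) = -34.9 kJ/mol

delta H = -34.9 kJ/mol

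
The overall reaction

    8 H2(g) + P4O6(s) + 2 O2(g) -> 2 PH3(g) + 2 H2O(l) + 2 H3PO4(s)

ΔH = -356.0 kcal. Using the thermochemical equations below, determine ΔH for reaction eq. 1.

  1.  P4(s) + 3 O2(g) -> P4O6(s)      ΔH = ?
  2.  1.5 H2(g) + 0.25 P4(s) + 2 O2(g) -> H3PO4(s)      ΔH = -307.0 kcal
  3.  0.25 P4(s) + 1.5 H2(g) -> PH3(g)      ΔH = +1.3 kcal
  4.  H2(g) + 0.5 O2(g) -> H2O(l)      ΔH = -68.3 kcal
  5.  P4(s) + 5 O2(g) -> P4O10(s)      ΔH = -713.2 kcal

ΔH = -392.0 kcal

eq. 1 reversed (reverse to put P4O6(s) on the reactant side): contributes −x
eq. 2 × 2 (×2 to match 2 H3PO4(s) in the target): (2)·(-307.0) = -614.0 kcal
eq. 3 × 2 (×2 to match 2 PH3(g) in the target): (2)·(+1.3) = +2.6 kcal
eq. 4 × 2 (scale by 2 for the 2 H2O(l)): (2)·(-68.3) = -136.6 kcal
eq. 5: not needed (P4O10(s) appears nowhere else).
-356.0 = (-614.0) + (+2.6) + (-136.6) − x
x = (-356.0 − (-748.0)) / (-1) = -392.0 kcal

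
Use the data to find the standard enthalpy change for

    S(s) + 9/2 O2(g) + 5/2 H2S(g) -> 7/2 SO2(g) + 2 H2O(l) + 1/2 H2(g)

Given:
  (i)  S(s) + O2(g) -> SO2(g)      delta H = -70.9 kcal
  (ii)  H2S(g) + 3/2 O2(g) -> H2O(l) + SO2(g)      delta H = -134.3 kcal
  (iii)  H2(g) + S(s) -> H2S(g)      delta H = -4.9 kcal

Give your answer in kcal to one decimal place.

delta H = -372.5 kcal

(i) × 3/2: (3/2)·(-70.9) = -106.35 kcal
(ii) × 2: (2)·(-134.3) = -268.6 kcal
(iii) reversed and × 1/2: (-1/2)·(-4.9) = +2.45 kcal
delta H = (-106.35) + (-268.6) + (+2.45) = -372.5 kcal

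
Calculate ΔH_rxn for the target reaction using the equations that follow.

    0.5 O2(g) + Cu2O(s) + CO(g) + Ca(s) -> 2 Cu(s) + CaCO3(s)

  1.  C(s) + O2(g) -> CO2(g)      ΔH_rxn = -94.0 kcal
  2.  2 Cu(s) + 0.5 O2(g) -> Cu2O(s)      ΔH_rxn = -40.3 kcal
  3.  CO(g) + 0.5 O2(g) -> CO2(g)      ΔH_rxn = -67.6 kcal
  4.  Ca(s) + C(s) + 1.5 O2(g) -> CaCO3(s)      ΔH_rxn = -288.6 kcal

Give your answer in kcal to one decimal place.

eq. 1 reversed: +94.0 kcal
eq. 2 reversed: +40.3 kcal
eq. 3 as written: -67.6 kcal
eq. 4 as written: -288.6 kcal
Combining the equations, ΔH_rxn = (+94.0) + (+40.3) + (-67.6) + (-288.6) = -221.9 kcal

ΔH_rxn = -221.9 kcal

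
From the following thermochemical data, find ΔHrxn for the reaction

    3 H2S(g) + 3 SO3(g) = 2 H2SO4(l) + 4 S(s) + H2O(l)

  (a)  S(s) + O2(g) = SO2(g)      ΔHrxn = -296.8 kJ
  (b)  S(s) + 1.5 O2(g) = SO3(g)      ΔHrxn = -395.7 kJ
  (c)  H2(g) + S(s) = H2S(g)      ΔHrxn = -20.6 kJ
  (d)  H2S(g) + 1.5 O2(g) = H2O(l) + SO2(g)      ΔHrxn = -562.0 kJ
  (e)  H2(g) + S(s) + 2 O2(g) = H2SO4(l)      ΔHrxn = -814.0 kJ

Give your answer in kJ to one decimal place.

ΔHrxn = -664.9 kJ

(a) reversed: +296.8 kJ
(b) reversed and × 3: (-3)·(-395.7) = +1187.1 kJ
(c) reversed and × 2: (-2)·(-20.6) = +41.2 kJ
(d) as written: -562.0 kJ
(e) × 2: (2)·(-814.0) = -1628.0 kJ
ΔHrxn = (+296.8) + (+1187.1) + (+41.2) + (-562.0) + (-1628.0) = -664.9 kJ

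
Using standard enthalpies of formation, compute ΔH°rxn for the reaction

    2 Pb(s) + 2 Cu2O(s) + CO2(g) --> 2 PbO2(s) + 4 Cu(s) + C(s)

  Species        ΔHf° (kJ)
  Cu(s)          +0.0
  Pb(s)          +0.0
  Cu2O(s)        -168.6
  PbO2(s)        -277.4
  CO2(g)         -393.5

ΔH°rxn = 175.9 kJ

ΔH°rxn = Σ nΔHf°(products) − Σ nΔHf°(reactants).
Products: 2·(-277.4) + 4·(+0.0) + 1·(+0.0) = -554.8
Reactants: 2·(+0.0) + 2·(-168.6) + 1·(-393.5) = -730.7
ΔH°rxn = (-554.8) − (-730.7) = 175.9 kJ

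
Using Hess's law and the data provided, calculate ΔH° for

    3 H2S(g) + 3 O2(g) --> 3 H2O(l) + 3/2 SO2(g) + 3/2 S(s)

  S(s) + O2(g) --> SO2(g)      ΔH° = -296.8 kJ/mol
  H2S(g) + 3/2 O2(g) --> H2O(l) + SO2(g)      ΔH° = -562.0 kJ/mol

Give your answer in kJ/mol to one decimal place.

ΔH° = -1240.8 kJ/mol

equation 1 reversed and × 3/2 (reverse to put S(s) on the product side; scale by 3/2 for the 3/2 S(s)): (-3/2)·(-296.8) = +445.2 kJ/mol
equation 2 × 3 (×3 to match 3 H2S(g) in the target): (3)·(-562.0) = -1686.0 kJ/mol
By Hess's law, ΔH° = (+445.2) + (-1686.0) = -1240.8 kJ/mol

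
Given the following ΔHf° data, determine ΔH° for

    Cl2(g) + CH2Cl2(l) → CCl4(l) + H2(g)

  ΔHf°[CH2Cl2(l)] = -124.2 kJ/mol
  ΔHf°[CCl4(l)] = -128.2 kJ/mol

ΔH° = -4.0 kJ/mol

Products: 1·(-128.2) + 1·(+0.0) = -128.2
Reactants: 1·(+0.0) + 1·(-124.2) = -124.2
ΔH° = (-128.2) − (-124.2) = -4.0 kJ/mol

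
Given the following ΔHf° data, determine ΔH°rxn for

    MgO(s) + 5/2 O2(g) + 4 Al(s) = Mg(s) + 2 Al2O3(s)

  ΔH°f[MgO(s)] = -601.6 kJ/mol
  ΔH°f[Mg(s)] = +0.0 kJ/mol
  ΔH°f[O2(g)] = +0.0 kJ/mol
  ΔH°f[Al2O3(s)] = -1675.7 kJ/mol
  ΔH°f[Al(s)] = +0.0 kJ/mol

ΔH°rxn = -2749.8 kJ/mol

ΔH°rxn = Σ nΔHf°(products) − Σ nΔHf°(reactants).
Products: 1·(+0.0) + 2·(-1675.7) = -3351.4
Reactants: 1·(-601.6) + 5/2·(+0.0) + 4·(+0.0) = -601.6
ΔH°rxn = (-3351.4) − (-601.6) = -2749.8 kJ/mol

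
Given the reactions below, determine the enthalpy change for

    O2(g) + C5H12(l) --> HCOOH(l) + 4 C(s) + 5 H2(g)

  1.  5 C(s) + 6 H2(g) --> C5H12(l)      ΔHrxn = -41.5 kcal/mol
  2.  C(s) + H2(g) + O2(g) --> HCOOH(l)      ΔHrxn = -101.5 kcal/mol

eq. 1 reversed: +41.5 kcal/mol
eq. 2 as written: -101.5 kcal/mol
ΔHrxn = (-1)·(-41.5) + (1)·(-101.5) = -60.0 kcal/mol

ΔHrxn = -60.0 kcal/mol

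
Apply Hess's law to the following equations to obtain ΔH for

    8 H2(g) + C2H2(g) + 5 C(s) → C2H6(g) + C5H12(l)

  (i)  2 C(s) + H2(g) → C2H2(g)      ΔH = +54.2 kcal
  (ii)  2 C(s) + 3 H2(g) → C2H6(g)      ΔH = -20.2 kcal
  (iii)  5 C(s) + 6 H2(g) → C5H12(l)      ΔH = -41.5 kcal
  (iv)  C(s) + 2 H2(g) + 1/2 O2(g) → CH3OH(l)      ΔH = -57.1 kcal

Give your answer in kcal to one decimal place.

(i) reversed: -54.2 kcal
(ii) as written: -20.2 kcal
(iii) as written: -41.5 kcal
(iv): not needed.
Combining the equations, ΔH = (-1)·(+54.2) + (1)·(-20.2) + (1)·(-41.5) = -115.9 kcal

ΔH = -115.9 kcal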